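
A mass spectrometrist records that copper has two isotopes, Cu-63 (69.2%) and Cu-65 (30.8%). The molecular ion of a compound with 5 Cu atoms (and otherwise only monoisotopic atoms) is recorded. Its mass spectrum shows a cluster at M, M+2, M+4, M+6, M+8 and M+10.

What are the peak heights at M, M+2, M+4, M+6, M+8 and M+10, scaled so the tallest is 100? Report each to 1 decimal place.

44.9 : 100.0 : 89.0 : 39.6 : 8.8 : 0.8

The 5 Cu atoms are independent, so intensities follow the terms of (0.692 + 0.308)^5.
P(M) = 0.692^5 = 0.158683
P(M+2) = 5 × 0.692^4 × 0.308^1 = 0.353139
P(M+4) = 10 × 0.692^3 × 0.308^2 = 0.314355
P(M+6) = 10 × 0.692^2 × 0.308^3 = 0.139915
P(M+8) = 5 × 0.692^1 × 0.308^4 = 0.031137
P(M+10) = 0.308^5 = 0.002772
The M+2 peak is largest (0.353139); scaling to 100 gives 44.9 : 100.0 : 89.0 : 39.6 : 8.8 : 0.8.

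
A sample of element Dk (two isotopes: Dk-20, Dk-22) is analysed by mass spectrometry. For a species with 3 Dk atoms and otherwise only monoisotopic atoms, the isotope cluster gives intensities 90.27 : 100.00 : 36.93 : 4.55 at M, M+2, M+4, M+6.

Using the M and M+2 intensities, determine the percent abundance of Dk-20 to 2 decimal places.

Let p = fractional abundance of Dk-20. I(M+2)/I(M) = [C(3,1)·p^2·(1−p)] / p^3 = 3·(1−p)/p = 100.00/90.27 = 1.1078
(1−p)/p = 1.1078/3 = 0.3693  ⇒  p = 1/(1 + 0.3693) = 0.7303
Dk-20: 73.03%, Dk-22: 26.97%.

73.03%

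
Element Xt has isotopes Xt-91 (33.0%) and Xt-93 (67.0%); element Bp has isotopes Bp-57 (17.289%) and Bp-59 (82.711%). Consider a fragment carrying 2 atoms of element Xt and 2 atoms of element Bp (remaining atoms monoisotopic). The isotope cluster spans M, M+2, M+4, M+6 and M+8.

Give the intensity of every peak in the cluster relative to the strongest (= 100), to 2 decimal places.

Element Xt pattern (n=2): 0.1089 : 0.4422 : 0.4489
Element Bp pattern (n=2): 0.02989095 : 0.2859981 : 0.68411095
Convolve the two distributions (both contribute in 2-u steps):
  M: 0.1089×0.02989095 = 0.003255
  M+2: 0.1089×0.2859981 + 0.4422×0.02989095 = 0.044363
  M+4: 0.1089×0.68411095 + 0.4422×0.2859981 + 0.4489×0.02989095 = 0.214386
  M+6: 0.4422×0.68411095 + 0.4489×0.2859981 = 0.430898
  M+8: 0.4489×0.68411095 = 0.307097
Scale to base peak (0.430898) = 100: 0.76 : 10.30 : 49.75 : 100.00 : 71.27

0.76 : 10.30 : 49.75 : 100.00 : 71.27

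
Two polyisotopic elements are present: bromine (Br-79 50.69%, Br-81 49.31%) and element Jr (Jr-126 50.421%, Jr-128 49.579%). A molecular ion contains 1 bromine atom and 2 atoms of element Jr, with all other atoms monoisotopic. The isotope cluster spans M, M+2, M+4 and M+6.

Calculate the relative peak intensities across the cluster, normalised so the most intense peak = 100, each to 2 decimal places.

34.02 : 100.00 : 97.98 : 32.00

Bromine pattern (n=1): 0.5069 : 0.4931
Element Jr pattern (n=2): 0.25422772 : 0.49996455 : 0.24580772
Convolve the two distributions (both contribute in 2-u steps):
  M: 0.5069×0.25422772 = 0.128868
  M+2: 0.5069×0.49996455 + 0.4931×0.25422772 = 0.378792
  M+4: 0.5069×0.24580772 + 0.4931×0.49996455 = 0.371132
  M+6: 0.4931×0.24580772 = 0.121208
Scale to base peak (0.378792) = 100: 34.02 : 100.00 : 97.98 : 32.00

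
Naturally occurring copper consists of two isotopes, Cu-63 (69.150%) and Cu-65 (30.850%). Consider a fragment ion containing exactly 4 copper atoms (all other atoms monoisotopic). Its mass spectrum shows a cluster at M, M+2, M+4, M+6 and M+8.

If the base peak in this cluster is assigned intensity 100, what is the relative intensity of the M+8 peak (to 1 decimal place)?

2.2

(0.69150 + 0.30850)^4 gives M 0.2286, M+2 0.4080, M+4 0.2731, M+6 0.0812, M+8 0.0091; the largest is M+2.
P(M+2) = C(4,1) × 0.69150^3 × 0.30850^1 = 4 × 0.33065611 × 0.3085 = 0.408030 (base)
P(M+8) = C(4,4) × 0.69150^0 × 0.30850^4 = 1 × 1.0000 × 0.00905776 = 0.009058
Relative intensity = 0.009058 / 0.408030 × 100 = 2.2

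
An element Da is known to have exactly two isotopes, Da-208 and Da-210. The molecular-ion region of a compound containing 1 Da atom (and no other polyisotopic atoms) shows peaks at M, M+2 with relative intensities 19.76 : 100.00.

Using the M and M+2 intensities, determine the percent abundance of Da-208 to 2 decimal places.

If p is the fraction of Da that is Da-208, then I(M+2)/I(M) = [C(1,1)·p^0·(1−p)] / p^1 = 1·(1−p)/p = 100.00/19.76 = 5.0607
(1−p)/p = 5.0607/1 = 5.0607  ⇒  p = 1/(1 + 5.0607) = 0.1650
Da-208: 16.50%, Da-210: 83.50%.

16.50%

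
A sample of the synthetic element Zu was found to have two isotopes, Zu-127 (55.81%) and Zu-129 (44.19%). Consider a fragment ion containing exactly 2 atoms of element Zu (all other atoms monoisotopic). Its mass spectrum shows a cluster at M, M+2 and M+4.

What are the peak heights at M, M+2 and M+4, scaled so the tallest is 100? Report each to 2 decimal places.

Expanding (0.5581 + 0.4419)^2:
P(M) = 0.5581^2 = 0.311476
P(M+2) = 2 × 0.5581^1 × 0.4419^1 = 0.493249
P(M+4) = 0.4419^2 = 0.195276
The M+2 peak is largest (0.493249); scaling to 100 gives 63.15 : 100.00 : 39.59.

63.15 : 100.00 : 39.59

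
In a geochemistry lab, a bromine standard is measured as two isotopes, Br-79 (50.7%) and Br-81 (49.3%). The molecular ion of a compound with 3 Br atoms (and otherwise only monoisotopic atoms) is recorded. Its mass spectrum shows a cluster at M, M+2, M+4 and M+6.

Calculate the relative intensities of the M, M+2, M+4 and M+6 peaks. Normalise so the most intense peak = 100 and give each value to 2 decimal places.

Expanding (0.507 + 0.493)^3:
P(M) = 0.507^3 = 0.130324
P(M+2) = 3 × 0.507^2 × 0.493^1 = 0.380175
P(M+4) = 3 × 0.507^1 × 0.493^2 = 0.369678
P(M+6) = 0.493^3 = 0.119823
The M+2 peak is largest (0.380175); scaling to 100 gives 34.28 : 100.00 : 97.24 : 31.52.

34.28 : 100.00 : 97.24 : 31.52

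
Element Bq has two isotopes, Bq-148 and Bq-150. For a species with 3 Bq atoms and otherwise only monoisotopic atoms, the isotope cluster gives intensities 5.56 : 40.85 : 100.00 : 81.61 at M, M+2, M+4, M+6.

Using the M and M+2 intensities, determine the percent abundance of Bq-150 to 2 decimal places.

71.01%

If p is the fraction of Bq that is Bq-148, then I(M+2)/I(M) = [C(3,1)·p^2·(1−p)] / p^3 = 3·(1−p)/p = 40.85/5.56 = 7.3471
(1−p)/p = 7.3471/3 = 2.4490  ⇒  p = 1/(1 + 2.4490) = 0.2899
Bq-148: 28.99%, Bq-150: 71.01%.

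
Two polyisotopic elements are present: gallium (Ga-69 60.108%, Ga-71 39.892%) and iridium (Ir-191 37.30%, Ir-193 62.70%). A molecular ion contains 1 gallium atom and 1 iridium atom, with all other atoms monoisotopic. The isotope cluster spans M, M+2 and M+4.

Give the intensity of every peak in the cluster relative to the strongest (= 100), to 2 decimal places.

Gallium pattern (n=1): 0.60108 : 0.39892
Iridium pattern (n=1): 0.3730 : 0.6270
Convolve the two distributions (both contribute in 2-u steps):
  M: 0.60108×0.3730 = 0.224203
  M+2: 0.60108×0.6270 + 0.39892×0.3730 = 0.525674
  M+4: 0.39892×0.6270 = 0.250123
Scale to base peak (0.525674) = 100: 42.65 : 100.00 : 47.58

42.65 : 100.00 : 47.58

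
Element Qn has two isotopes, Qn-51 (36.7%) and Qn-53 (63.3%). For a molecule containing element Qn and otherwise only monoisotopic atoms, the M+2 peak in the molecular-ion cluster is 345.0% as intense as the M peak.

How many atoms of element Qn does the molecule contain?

2

For n independent Qn atoms, I(M+2)/I(M) = n · (abundance Qn-53) / (abundance Qn-51) = n · 0.633/0.367.
n = 3.450 × 0.367/0.633 = 2.00 ≈ 2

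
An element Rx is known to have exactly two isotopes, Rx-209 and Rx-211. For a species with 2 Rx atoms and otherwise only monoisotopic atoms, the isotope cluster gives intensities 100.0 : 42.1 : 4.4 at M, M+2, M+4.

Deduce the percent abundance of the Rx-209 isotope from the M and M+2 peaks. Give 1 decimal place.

If p is the fraction of Rx that is Rx-209, then I(M+2)/I(M) = [C(2,1)·p^1·(1−p)] / p^2 = 2·(1−p)/p = 42.1/100.0 = 0.4210
(1−p)/p = 0.4210/2 = 0.2105  ⇒  p = 1/(1 + 0.2105) = 0.8261
Rx-209: 82.6%, Rx-211: 17.4%.

82.6%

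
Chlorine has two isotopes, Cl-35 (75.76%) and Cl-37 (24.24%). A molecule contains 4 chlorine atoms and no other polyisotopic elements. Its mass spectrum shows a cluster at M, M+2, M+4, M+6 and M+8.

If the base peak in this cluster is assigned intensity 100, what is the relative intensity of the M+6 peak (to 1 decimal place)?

(0.7576 + 0.2424)^4 gives M 0.3294, M+2 0.4216, M+4 0.2023, M+6 0.0432, M+8 0.0035; the largest is M+2.
P(M+2) = C(4,1) × 0.7576^3 × 0.2424^1 = 4 × 0.4348304 × 0.2424 = 0.421612 (base)
P(M+6) = C(4,3) × 0.7576^1 × 0.2424^3 = 4 × 0.7576 × 0.01424288 = 0.043162
Relative intensity = 0.043162 / 0.421612 × 100 = 10.2

10.2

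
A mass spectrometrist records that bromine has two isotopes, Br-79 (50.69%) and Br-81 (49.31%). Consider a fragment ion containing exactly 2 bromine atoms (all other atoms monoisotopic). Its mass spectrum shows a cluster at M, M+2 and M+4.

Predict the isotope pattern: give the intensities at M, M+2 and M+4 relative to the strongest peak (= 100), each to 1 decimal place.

The 2 Br atoms are independent, so intensities follow the terms of (0.5069 + 0.4931)^2.
P(M) = 0.5069^2 = 0.256948
P(M+2) = 2 × 0.5069^1 × 0.4931^1 = 0.499905
P(M+4) = 0.4931^2 = 0.243148
The M+2 peak is largest (0.499905); scaling to 100 gives 51.4 : 100.0 : 48.6.

51.4 : 100.0 : 48.6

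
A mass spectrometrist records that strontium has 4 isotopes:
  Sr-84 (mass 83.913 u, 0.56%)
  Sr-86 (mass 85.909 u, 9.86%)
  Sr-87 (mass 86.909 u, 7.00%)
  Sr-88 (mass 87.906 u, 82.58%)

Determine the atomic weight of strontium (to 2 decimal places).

Ar = Σ fᵢ·mᵢ = 0.0056 × 83.913 + 0.0986 × 85.909 + 0.0700 × 86.909 + 0.8258 × 87.906
= 0.4699 + 8.4706 + 6.0836 + 72.5928 = 87.6169 u

87.62 u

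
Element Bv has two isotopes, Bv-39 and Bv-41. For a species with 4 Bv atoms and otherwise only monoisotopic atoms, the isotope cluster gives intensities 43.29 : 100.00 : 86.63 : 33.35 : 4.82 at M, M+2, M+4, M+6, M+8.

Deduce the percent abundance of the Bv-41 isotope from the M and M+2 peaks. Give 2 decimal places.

If p is the fraction of Bv that is Bv-39, then I(M+2)/I(M) = [C(4,1)·p^3·(1−p)] / p^4 = 4·(1−p)/p = 100.00/43.29 = 2.3100
(1−p)/p = 2.3100/4 = 0.5775  ⇒  p = 1/(1 + 0.5775) = 0.6339
Bv-39: 63.39%, Bv-41: 36.61%.

36.61%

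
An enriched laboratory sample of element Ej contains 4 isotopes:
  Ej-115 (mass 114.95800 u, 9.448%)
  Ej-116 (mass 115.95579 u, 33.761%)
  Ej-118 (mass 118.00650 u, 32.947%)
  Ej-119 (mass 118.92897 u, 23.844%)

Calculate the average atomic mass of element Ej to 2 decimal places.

117.25 u

The abundance-weighted mean is 0.09448 × 114.95800 + 0.33761 × 115.95579 + 0.32947 × 118.00650 + 0.23844 × 118.92897
= 10.861232 + 39.147834 + 38.879602 + 28.357424 = 117.246092 u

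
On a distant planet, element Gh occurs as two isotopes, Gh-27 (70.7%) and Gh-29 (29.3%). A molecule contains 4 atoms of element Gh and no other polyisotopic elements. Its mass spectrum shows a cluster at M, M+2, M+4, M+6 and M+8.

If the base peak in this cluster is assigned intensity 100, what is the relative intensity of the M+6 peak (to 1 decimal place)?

Term probabilities: M 0.2498, M+2 0.4142, M+4 0.2575, M+6 0.0711, M+8 0.0074. Base peak = M+2.
P(M+2) = C(4,1) × 0.707^3 × 0.293^1 = 4 × 0.35339324 × 0.2930 = 0.414177 (base)
P(M+6) = C(4,3) × 0.707^1 × 0.293^3 = 4 × 0.7070 × 0.02515376 = 0.071135
Relative intensity = 0.071135 / 0.414177 × 100 = 17.2

17.2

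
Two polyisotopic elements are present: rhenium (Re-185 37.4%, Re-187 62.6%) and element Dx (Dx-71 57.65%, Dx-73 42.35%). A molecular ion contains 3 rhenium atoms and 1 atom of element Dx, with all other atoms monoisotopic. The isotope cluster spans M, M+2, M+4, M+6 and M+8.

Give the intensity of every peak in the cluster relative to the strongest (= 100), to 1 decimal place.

8.3 : 47.6 : 100.0 : 89.8 : 28.5

Rhenium pattern (n=3): 0.05231362 : 0.26268713 : 0.43968487 : 0.24531438
Element Dx pattern (n=1): 0.5765 : 0.4235
Convolve the two distributions (both contribute in 2-u steps):
  M: 0.05231362×0.5765 = 0.030159
  M+2: 0.05231362×0.4235 + 0.26268713×0.5765 = 0.173594
  M+4: 0.26268713×0.4235 + 0.43968487×0.5765 = 0.364726
  M+6: 0.43968487×0.4235 + 0.24531438×0.5765 = 0.327630
  M+8: 0.24531438×0.4235 = 0.103891
Scale to base peak (0.364726) = 100: 8.3 : 47.6 : 100.0 : 89.8 : 28.5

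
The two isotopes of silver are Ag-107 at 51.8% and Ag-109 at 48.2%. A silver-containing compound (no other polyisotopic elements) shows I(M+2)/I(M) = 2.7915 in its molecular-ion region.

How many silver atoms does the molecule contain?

3

With n Ag atoms, P(M+2)/P(M) = C(n,1)·p^(n−1)q / p^n = n·q/p = n · 0.482/0.518.
n = 2.7915 × 0.518/0.482 = 3.00 ≈ 3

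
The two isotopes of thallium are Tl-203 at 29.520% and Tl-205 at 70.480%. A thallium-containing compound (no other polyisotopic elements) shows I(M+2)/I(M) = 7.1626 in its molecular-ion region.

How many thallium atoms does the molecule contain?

3

With n Tl atoms, P(M+2)/P(M) = C(n,1)·p^(n−1)q / p^n = n·q/p = n · 0.70480/0.29520.
n = 7.1626 × 0.29520/0.70480 = 3.00 ≈ 3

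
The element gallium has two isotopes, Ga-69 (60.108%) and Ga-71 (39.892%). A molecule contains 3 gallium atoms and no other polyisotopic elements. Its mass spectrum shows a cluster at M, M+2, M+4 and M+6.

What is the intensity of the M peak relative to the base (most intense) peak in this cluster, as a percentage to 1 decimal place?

50.2%

Binomial terms of (0.60108 + 0.39892)^3: M 0.2172, M+2 0.4324, M+4 0.2870, M+6 0.0635 → M+2 is the base peak.
P(M+2) = C(3,1) × 0.60108^2 × 0.39892^1 = 3 × 0.36129717 × 0.39892 = 0.432386 (base)
P(M) = C(3,0) × 0.60108^3 × 0.39892^0 = 1 × 0.2171685 × 1.0000 = 0.217169
Relative intensity = 0.217169 / 0.432386 × 100 = 50.2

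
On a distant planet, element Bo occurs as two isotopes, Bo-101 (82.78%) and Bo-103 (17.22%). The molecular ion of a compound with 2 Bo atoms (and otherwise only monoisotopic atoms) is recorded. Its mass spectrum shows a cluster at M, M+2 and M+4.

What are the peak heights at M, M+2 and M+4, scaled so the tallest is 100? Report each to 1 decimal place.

100.0 : 41.6 : 4.3

Expanding (0.8278 + 0.1722)^2:
P(M) = 0.8278^2 = 0.685253
P(M+2) = 2 × 0.8278^1 × 0.1722^1 = 0.285094
P(M+4) = 0.1722^2 = 0.029653
The M peak is largest (0.685253); scaling to 100 gives 100.0 : 41.6 : 4.3.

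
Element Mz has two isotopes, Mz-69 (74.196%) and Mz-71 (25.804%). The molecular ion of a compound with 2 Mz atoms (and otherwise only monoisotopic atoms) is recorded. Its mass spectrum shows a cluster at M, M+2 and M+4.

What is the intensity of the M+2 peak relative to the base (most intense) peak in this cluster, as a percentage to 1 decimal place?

69.6%

Binomial terms of (0.74196 + 0.25804)^2: M 0.5505, M+2 0.3829, M+4 0.0666 → M is the base peak.
P(M) = C(2,0) × 0.74196^2 × 0.25804^0 = 1 × 0.55050464 × 1.0000 = 0.550505 (base)
P(M+2) = C(2,1) × 0.74196^1 × 0.25804^1 = 2 × 0.74196 × 0.25804 = 0.382911
Relative intensity = 0.382911 / 0.550505 × 100 = 69.6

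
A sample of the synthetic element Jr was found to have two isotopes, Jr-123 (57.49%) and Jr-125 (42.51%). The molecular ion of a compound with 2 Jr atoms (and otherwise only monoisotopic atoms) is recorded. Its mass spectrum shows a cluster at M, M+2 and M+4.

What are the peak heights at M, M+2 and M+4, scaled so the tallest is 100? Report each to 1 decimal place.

67.6 : 100.0 : 37.0

Each Jr atom is independently Jr-123 (p = 0.5749) or Jr-125 (q = 0.4251); the cluster is the binomial expansion (p + q)^2.
P(M) = 0.5749^2 = 0.330510
P(M+2) = 2 × 0.5749^1 × 0.4251^1 = 0.488780
P(M+4) = 0.4251^2 = 0.180710
The M+2 peak is largest (0.488780); scaling to 100 gives 67.6 : 100.0 : 37.0.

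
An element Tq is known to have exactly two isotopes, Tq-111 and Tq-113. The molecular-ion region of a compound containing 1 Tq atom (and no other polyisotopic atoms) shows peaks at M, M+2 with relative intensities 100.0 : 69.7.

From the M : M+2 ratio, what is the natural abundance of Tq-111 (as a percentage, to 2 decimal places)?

Let p = fractional abundance of Tq-111. I(M+2)/I(M) = [C(1,1)·p^0·(1−p)] / p^1 = 1·(1−p)/p = 69.7/100.0 = 0.6970
(1−p)/p = 0.6970/1 = 0.6970  ⇒  p = 1/(1 + 0.6970) = 0.5893
Tq-111: 58.93%, Tq-113: 41.07%.

58.93%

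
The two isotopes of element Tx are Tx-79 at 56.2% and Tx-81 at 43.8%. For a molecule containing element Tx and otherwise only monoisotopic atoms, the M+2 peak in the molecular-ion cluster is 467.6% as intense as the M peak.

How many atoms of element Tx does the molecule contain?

For n independent Tx atoms, I(M+2)/I(M) = n · (abundance Tx-81) / (abundance Tx-79) = n · 0.438/0.562.
n = 4.676 × 0.562/0.438 = 6.00 ≈ 6

6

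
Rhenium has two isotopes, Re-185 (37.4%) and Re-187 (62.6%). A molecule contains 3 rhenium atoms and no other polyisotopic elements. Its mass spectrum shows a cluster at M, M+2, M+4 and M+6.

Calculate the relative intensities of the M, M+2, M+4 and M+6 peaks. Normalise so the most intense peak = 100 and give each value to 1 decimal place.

Expanding (0.374 + 0.626)^3:
P(M) = 0.374^3 = 0.052314
P(M+2) = 3 × 0.374^2 × 0.626^1 = 0.262687
P(M+4) = 3 × 0.374^1 × 0.626^2 = 0.439685
P(M+6) = 0.626^3 = 0.245314
The M+4 peak is largest (0.439685); scaling to 100 gives 11.9 : 59.7 : 100.0 : 55.8.

11.9 : 59.7 : 100.0 : 55.8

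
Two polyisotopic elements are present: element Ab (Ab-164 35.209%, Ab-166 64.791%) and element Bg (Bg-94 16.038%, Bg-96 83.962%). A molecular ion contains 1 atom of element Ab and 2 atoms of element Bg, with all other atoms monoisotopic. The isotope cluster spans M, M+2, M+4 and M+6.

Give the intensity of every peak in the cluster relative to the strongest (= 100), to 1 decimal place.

2.0 : 24.4 : 92.5 : 100.0

Element Ab pattern (n=1): 0.35209 : 0.64791
Element Bg pattern (n=2): 0.02572174 : 0.26931651 : 0.70496174
Convolve the two distributions (both contribute in 2-u steps):
  M: 0.35209×0.02572174 = 0.009056
  M+2: 0.35209×0.26931651 + 0.64791×0.02572174 = 0.111489
  M+4: 0.35209×0.70496174 + 0.64791×0.26931651 = 0.422703
  M+6: 0.64791×0.70496174 = 0.456752
Scale to base peak (0.456752) = 100: 2.0 : 24.4 : 92.5 : 100.0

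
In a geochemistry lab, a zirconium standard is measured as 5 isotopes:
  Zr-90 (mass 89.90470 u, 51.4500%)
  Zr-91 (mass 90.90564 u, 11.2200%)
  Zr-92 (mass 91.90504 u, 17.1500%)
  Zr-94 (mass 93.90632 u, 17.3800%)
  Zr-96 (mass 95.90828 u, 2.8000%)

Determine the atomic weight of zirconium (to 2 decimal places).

91.22 u

The abundance-weighted mean is 0.514500 × 89.90470 + 0.112200 × 90.90564 + 0.171500 × 91.90504 + 0.173800 × 93.90632 + 0.028000 × 95.90828
= 46.255968 + 10.199613 + 15.761714 + 16.320918 + 2.685432 = 91.223645 u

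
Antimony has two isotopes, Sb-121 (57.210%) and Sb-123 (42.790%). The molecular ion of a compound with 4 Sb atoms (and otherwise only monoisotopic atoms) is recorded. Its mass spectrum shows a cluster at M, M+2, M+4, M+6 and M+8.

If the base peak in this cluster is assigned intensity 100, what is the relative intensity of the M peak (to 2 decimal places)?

Term probabilities: M 0.1071, M+2 0.3205, M+4 0.3596, M+6 0.1793, M+8 0.0335. Base peak = M+4.
P(M+4) = C(4,2) × 0.57210^2 × 0.42790^2 = 6 × 0.32729841 × 0.18309841 = 0.359567 (base)
P(M) = C(4,0) × 0.57210^4 × 0.42790^0 = 1 × 0.10712425 × 1.0000 = 0.107124
Relative intensity = 0.107124 / 0.359567 × 100 = 29.79

29.79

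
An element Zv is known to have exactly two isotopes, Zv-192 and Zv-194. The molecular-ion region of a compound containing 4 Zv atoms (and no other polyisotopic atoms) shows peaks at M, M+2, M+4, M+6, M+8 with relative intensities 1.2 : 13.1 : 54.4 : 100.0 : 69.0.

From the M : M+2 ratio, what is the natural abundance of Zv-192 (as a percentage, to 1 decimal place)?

Write p for the Zv-192 fraction. I(M+2)/I(M) = [C(4,1)·p^3·(1−p)] / p^4 = 4·(1−p)/p = 13.1/1.2 = 10.9167
(1−p)/p = 10.9167/4 = 2.7292  ⇒  p = 1/(1 + 2.7292) = 0.2682
Zv-192: 26.8%, Zv-194: 73.2%.

26.8%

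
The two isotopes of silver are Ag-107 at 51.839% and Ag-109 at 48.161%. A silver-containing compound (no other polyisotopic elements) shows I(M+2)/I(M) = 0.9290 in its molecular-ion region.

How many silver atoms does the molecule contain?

1

For n independent Ag atoms, I(M+2)/I(M) = n · (abundance Ag-109) / (abundance Ag-107) = n · 0.48161/0.51839.
n = 0.9290 × 0.51839/0.48161 = 1.00 ≈ 1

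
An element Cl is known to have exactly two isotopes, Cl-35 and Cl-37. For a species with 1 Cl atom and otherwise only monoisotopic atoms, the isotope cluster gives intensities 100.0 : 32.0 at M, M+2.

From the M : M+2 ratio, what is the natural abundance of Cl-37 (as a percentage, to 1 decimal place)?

24.2%

Write p for the Cl-35 fraction. I(M+2)/I(M) = [C(1,1)·p^0·(1−p)] / p^1 = 1·(1−p)/p = 32.0/100.0 = 0.3200
(1−p)/p = 0.3200/1 = 0.3200  ⇒  p = 1/(1 + 0.3200) = 0.7576
Cl-35: 75.8%, Cl-37: 24.2%.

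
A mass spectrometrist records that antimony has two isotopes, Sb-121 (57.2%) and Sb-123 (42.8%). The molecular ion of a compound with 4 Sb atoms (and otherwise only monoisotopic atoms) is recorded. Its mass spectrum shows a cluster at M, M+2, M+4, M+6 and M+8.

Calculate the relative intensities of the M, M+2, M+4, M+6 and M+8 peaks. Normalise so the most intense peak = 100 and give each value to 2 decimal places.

29.77 : 89.10 : 100.00 : 49.88 : 9.33

The 4 Sb atoms are independent, so intensities follow the terms of (0.572 + 0.428)^4.
P(M) = 0.572^4 = 0.107049
P(M+2) = 4 × 0.572^3 × 0.428^1 = 0.320400
P(M+4) = 6 × 0.572^2 × 0.428^2 = 0.359609
P(M+6) = 4 × 0.572^1 × 0.428^3 = 0.179385
P(M+8) = 0.428^4 = 0.033556
The M+4 peak is largest (0.359609); scaling to 100 gives 29.77 : 89.10 : 100.00 : 49.88 : 9.33.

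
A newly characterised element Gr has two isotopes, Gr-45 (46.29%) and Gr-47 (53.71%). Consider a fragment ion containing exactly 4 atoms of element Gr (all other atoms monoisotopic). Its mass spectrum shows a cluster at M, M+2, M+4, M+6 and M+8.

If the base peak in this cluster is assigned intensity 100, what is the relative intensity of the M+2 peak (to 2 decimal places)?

Term probabilities: M 0.0459, M+2 0.2131, M+4 0.3709, M+6 0.2869, M+8 0.0832. Base peak = M+4.
P(M+4) = C(4,2) × 0.4629^2 × 0.5371^2 = 6 × 0.21427641 × 0.28847641 = 0.370882 (base)
P(M+2) = C(4,1) × 0.4629^3 × 0.5371^1 = 4 × 0.09918855 × 0.5371 = 0.213097
Relative intensity = 0.213097 / 0.370882 × 100 = 57.46

57.46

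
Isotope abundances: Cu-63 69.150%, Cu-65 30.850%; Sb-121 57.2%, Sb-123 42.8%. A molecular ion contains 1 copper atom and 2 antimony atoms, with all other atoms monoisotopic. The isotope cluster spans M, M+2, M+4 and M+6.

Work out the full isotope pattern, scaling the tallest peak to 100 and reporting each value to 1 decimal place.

51.5 : 100.0 : 63.2 : 12.9

Copper pattern (n=1): 0.6915 : 0.3085
Antimony pattern (n=2): 0.327184 : 0.489632 : 0.183184
Convolve the two distributions (both contribute in 2-u steps):
  M: 0.6915×0.327184 = 0.226248
  M+2: 0.6915×0.489632 + 0.3085×0.327184 = 0.439517
  M+4: 0.6915×0.183184 + 0.3085×0.489632 = 0.277723
  M+6: 0.3085×0.183184 = 0.056512
Scale to base peak (0.439517) = 100: 51.5 : 100.0 : 63.2 : 12.9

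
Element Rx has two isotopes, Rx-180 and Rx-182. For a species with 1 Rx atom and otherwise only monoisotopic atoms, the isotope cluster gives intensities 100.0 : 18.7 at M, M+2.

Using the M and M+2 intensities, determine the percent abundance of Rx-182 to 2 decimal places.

If p is the fraction of Rx that is Rx-180, then I(M+2)/I(M) = [C(1,1)·p^0·(1−p)] / p^1 = 1·(1−p)/p = 18.7/100.0 = 0.1870
(1−p)/p = 0.1870/1 = 0.1870  ⇒  p = 1/(1 + 0.1870) = 0.8425
Rx-180: 84.25%, Rx-182: 15.75%.

15.75%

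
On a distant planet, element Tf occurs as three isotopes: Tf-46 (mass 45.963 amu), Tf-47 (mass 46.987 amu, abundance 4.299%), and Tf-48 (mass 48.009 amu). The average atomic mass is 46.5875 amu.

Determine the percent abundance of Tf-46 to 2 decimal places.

67.33%

The remaining 95.701% is split between Tf-46 (fraction x) and Tf-48 (fraction 0.95701 − x).
Substituting: 45.963x + 48.009(0.95701 − x) = 44.56752887
(45.963 − 48.009)x = -1.37756422  ⇒  x = 0.67330, y = 0.28371
Tf-46: 67.33%, Tf-48: 28.37%.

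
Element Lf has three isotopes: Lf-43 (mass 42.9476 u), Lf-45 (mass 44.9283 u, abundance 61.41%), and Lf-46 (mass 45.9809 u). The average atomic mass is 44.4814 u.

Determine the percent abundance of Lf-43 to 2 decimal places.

Let x and y be the fractions of Lf-43 and Lf-46. Then x + y = 1 − 0.6141 = 0.3859 and 42.9476x + 45.9809y = 44.4814 − 0.6141×44.9283 = 16.89093097.
Substituting: 42.9476x + 45.9809(0.3859 − x) = 16.89093097
(42.9476 − 45.9809)x = -0.85309834  ⇒  x = 0.28124, y = 0.10466
Lf-43: 28.12%, Lf-46: 10.47%.

28.12%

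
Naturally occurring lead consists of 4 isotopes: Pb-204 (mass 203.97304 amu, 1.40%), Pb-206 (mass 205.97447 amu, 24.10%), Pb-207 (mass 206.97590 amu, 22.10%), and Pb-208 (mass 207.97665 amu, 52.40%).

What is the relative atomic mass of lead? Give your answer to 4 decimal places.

207.2169 amu

Ar = Σ fᵢ·mᵢ = 0.0140 × 203.97304 + 0.2410 × 205.97447 + 0.2210 × 206.97590 + 0.5240 × 207.97665
= 2.855623 + 49.639847 + 45.741674 + 108.979765 = 207.216909 amu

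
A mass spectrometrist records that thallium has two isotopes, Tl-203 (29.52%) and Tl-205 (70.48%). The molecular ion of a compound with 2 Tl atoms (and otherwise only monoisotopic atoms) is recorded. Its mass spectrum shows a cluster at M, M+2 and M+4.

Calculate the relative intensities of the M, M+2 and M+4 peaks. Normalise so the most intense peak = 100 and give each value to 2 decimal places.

17.54 : 83.77 : 100.00

Expanding (0.2952 + 0.7048)^2:
P(M) = 0.2952^2 = 0.087143
P(M+2) = 2 × 0.2952^1 × 0.7048^1 = 0.416114
P(M+4) = 0.7048^2 = 0.496743
The M+4 peak is largest (0.496743); scaling to 100 gives 17.54 : 83.77 : 100.00.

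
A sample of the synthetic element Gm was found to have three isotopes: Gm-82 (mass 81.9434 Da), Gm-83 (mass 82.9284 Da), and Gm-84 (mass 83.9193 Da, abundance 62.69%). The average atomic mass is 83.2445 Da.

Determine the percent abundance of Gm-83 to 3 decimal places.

Let x and y be the fractions of Gm-82 and Gm-83. Then x + y = 1 − 0.6269 = 0.3731 and 81.9434x + 82.9284y = 83.2445 − 0.6269×83.9193 = 30.63549083.
Substituting: 81.9434x + 82.9284(0.3731 − x) = 30.63549083
(81.9434 − 82.9284)x = -0.30509521  ⇒  x = 0.30974, y = 0.06336
Gm-82: 30.974%, Gm-83: 6.336%.

6.336%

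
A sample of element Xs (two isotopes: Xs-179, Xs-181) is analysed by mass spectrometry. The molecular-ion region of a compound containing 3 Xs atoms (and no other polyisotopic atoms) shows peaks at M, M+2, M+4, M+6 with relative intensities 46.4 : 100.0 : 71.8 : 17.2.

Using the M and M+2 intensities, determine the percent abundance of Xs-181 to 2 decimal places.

Write p for the Xs-179 fraction. I(M+2)/I(M) = [C(3,1)·p^2·(1−p)] / p^3 = 3·(1−p)/p = 100.0/46.4 = 2.1552
(1−p)/p = 2.1552/3 = 0.7184  ⇒  p = 1/(1 + 0.7184) = 0.5819
Xs-179: 58.19%, Xs-181: 41.81%.

41.81%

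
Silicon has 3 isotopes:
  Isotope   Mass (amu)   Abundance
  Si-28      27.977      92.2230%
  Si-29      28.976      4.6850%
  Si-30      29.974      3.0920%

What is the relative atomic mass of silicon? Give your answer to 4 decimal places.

28.0856 amu

The abundance-weighted mean is 0.922230 × 27.977 + 0.046850 × 28.976 + 0.030920 × 29.974
= 25.80123 + 1.35753 + 0.92680 = 28.08556 amu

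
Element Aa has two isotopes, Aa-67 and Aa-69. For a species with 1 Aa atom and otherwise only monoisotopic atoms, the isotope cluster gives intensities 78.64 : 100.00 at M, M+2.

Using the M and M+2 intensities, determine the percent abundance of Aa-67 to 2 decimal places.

Let p = fractional abundance of Aa-67. I(M+2)/I(M) = [C(1,1)·p^0·(1−p)] / p^1 = 1·(1−p)/p = 100.00/78.64 = 1.2716
(1−p)/p = 1.2716/1 = 1.2716  ⇒  p = 1/(1 + 1.2716) = 0.4402
Aa-67: 44.02%, Aa-69: 55.98%.

44.02%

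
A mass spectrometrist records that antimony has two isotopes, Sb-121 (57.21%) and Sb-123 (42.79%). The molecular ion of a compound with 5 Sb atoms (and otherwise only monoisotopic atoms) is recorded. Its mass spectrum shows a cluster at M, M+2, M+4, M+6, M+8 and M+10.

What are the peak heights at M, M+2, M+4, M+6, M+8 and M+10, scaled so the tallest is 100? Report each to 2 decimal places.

17.88 : 66.85 : 100.00 : 74.79 : 27.97 : 4.18

Expanding (0.5721 + 0.4279)^5:
P(M) = 0.5721^5 = 0.061286
P(M+2) = 5 × 0.5721^4 × 0.4279^1 = 0.229192
P(M+4) = 10 × 0.5721^3 × 0.4279^2 = 0.342847
P(M+6) = 10 × 0.5721^2 × 0.4279^3 = 0.256431
P(M+8) = 5 × 0.5721^1 × 0.4279^4 = 0.095898
P(M+10) = 0.4279^5 = 0.014345
The M+4 peak is largest (0.342847); scaling to 100 gives 17.88 : 66.85 : 100.00 : 74.79 : 27.97 : 4.18.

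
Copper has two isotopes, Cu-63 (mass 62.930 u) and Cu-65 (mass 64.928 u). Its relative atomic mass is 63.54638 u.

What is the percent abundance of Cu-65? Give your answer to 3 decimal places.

30.850%

With x = fraction of Cu-63 (so Cu-65 is 1 − x):
62.930·x + 64.928·(1 − x) = 63.54638
(62.930 − 64.928)·x = 63.54638 − 64.928
x = -1.38162 / -1.998 = 0.69150 → 69.150% Cu-63, 30.850% Cu-65.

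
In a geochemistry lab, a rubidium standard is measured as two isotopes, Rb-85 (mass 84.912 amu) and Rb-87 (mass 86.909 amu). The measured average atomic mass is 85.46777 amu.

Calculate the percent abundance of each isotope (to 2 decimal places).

Rb-85: 72.17%, Rb-87: 27.83%

Let x be the fractional abundance of Rb-85; then Rb-87 has abundance 1 − x.
84.912·x + 86.909·(1 − x) = 85.46777
(84.912 − 86.909)·x = 85.46777 − 86.909
x = -1.44123 / -1.997 = 0.72170 → 72.17% Rb-85, 27.83% Rb-87.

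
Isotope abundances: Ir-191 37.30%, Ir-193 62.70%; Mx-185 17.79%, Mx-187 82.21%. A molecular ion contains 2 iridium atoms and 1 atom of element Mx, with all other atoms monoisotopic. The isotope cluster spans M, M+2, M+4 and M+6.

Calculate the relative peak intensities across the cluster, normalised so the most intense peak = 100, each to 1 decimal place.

Iridium pattern (n=2): 0.139129 : 0.467742 : 0.393129
Element Mx pattern (n=1): 0.1779 : 0.8221
Convolve the two distributions (both contribute in 2-u steps):
  M: 0.139129×0.1779 = 0.024751
  M+2: 0.139129×0.8221 + 0.467742×0.1779 = 0.197589
  M+4: 0.467742×0.8221 + 0.393129×0.1779 = 0.454468
  M+6: 0.393129×0.8221 = 0.323191
Scale to base peak (0.454468) = 100: 5.4 : 43.5 : 100.0 : 71.1

5.4 : 43.5 : 100.0 : 71.1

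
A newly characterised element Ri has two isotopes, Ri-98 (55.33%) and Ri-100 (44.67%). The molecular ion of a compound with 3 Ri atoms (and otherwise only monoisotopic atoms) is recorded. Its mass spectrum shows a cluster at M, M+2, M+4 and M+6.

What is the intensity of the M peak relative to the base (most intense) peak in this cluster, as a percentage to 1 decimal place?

Term probabilities: M 0.1694, M+2 0.4103, M+4 0.3312, M+6 0.0891. Base peak = M+2.
P(M+2) = C(3,1) × 0.5533^2 × 0.4467^1 = 3 × 0.30614089 × 0.4467 = 0.410259 (base)
P(M) = C(3,0) × 0.5533^3 × 0.4467^0 = 1 × 0.16938775 × 1.0000 = 0.169388
Relative intensity = 0.169388 / 0.410259 × 100 = 41.3

41.3%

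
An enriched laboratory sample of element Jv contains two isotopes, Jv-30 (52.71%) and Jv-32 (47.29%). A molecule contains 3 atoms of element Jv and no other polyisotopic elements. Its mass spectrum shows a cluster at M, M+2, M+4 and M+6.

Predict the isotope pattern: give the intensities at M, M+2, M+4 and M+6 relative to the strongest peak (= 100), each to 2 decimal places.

37.15 : 100.00 : 89.72 : 26.83

Each Jv atom is independently Jv-30 (p = 0.5271) or Jv-32 (q = 0.4729); the cluster is the binomial expansion (p + q)^3.
P(M) = 0.5271^3 = 0.146447
P(M+2) = 3 × 0.5271^2 × 0.4729^1 = 0.394164
P(M+4) = 3 × 0.5271^1 × 0.4729^2 = 0.353633
P(M+6) = 0.4729^3 = 0.105757
The M+2 peak is largest (0.394164); scaling to 100 gives 37.15 : 100.00 : 89.72 : 26.83.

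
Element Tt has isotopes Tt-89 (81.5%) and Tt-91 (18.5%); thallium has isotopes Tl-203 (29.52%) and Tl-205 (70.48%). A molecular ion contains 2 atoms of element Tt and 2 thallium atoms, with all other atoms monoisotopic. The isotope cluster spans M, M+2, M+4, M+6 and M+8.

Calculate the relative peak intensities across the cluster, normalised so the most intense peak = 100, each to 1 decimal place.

Element Tt pattern (n=2): 0.664225 : 0.30155 : 0.034225
Thallium pattern (n=2): 0.08714304 : 0.41611392 : 0.49674304
Convolve the two distributions (both contribute in 2-u steps):
  M: 0.664225×0.08714304 = 0.057883
  M+2: 0.664225×0.41611392 + 0.30155×0.08714304 = 0.302671
  M+4: 0.664225×0.49674304 + 0.30155×0.41611392 + 0.034225×0.08714304 = 0.458411
  M+6: 0.30155×0.49674304 + 0.034225×0.41611392 = 0.164034
  M+8: 0.034225×0.49674304 = 0.017001
Scale to base peak (0.458411) = 100: 12.6 : 66.0 : 100.0 : 35.8 : 3.7

12.6 : 66.0 : 100.0 : 35.8 : 3.7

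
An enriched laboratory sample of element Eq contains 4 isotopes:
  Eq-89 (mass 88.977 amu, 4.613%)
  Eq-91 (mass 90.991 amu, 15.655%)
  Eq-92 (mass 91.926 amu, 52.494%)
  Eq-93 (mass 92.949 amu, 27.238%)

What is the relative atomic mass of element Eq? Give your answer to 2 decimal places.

91.92 amu

The abundance-weighted mean is 0.04613 × 88.977 + 0.15655 × 90.991 + 0.52494 × 91.926 + 0.27238 × 92.949
= 4.1045 + 14.2446 + 48.2556 + 25.3174 = 91.9221 amu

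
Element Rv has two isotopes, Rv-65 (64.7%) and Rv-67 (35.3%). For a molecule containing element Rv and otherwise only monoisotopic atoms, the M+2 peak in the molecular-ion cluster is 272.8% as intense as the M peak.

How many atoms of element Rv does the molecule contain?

5

With n Rv atoms, P(M+2)/P(M) = C(n,1)·p^(n−1)q / p^n = n·q/p = n · 0.353/0.647.
n = 2.728 × 0.647/0.353 = 5.00 ≈ 5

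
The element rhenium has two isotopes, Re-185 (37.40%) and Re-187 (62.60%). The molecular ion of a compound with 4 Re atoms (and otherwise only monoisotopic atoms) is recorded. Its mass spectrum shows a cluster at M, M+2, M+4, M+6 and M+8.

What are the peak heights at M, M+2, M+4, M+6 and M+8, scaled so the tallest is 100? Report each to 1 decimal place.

Each Re atom is independently Re-185 (p = 0.3740) or Re-187 (q = 0.6260); the cluster is the binomial expansion (p + q)^4.
P(M) = 0.3740^4 = 0.019565
P(M+2) = 4 × 0.3740^3 × 0.6260^1 = 0.130993
P(M+4) = 6 × 0.3740^2 × 0.6260^2 = 0.328884
P(M+6) = 4 × 0.3740^1 × 0.6260^3 = 0.366990
P(M+8) = 0.6260^4 = 0.153567
The M+6 peak is largest (0.366990); scaling to 100 gives 5.3 : 35.7 : 89.6 : 100.0 : 41.8.

5.3 : 35.7 : 89.6 : 100.0 : 41.8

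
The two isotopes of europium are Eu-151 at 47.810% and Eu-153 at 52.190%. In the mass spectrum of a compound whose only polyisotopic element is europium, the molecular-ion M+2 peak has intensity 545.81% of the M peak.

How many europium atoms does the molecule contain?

5

With n Eu atoms, P(M+2)/P(M) = C(n,1)·p^(n−1)q / p^n = n·q/p = n · 0.52190/0.47810.
n = 5.4581 × 0.47810/0.52190 = 5.00 ≈ 5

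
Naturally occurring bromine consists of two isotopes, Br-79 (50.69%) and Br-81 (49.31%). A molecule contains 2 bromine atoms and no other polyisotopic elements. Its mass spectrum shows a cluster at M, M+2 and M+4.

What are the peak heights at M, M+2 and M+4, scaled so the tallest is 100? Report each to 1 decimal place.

The 2 Br atoms are independent, so intensities follow the terms of (0.5069 + 0.4931)^2.
P(M) = 0.5069^2 = 0.256948
P(M+2) = 2 × 0.5069^1 × 0.4931^1 = 0.499905
P(M+4) = 0.4931^2 = 0.243148
The M+2 peak is largest (0.499905); scaling to 100 gives 51.4 : 100.0 : 48.6.

51.4 : 100.0 : 48.6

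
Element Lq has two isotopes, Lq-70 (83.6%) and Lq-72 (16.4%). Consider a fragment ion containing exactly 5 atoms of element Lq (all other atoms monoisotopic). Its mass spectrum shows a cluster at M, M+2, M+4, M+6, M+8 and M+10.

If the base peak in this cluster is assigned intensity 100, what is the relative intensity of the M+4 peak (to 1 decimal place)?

38.5

Binomial terms of (0.836 + 0.164)^5: M 0.4083, M+2 0.4005, M+4 0.1571, M+6 0.0308, M+8 0.0030, M+10 0.0001 → M is the base peak.
P(M) = C(5,0) × 0.836^5 × 0.164^0 = 1 × 0.4083489 × 1.0000 = 0.408349 (base)
P(M+4) = C(5,2) × 0.836^3 × 0.164^2 = 10 × 0.58427706 × 0.026896 = 0.157147
Relative intensity = 0.157147 / 0.408349 × 100 = 38.5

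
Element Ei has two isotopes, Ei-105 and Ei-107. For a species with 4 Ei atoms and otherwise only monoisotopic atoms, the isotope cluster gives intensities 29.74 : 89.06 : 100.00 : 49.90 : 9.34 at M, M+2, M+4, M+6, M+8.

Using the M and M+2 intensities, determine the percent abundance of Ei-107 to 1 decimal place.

If p is the fraction of Ei that is Ei-105, then I(M+2)/I(M) = [C(4,1)·p^3·(1−p)] / p^4 = 4·(1−p)/p = 89.06/29.74 = 2.9946
(1−p)/p = 2.9946/4 = 0.7487  ⇒  p = 1/(1 + 0.7487) = 0.5719
Ei-105: 57.2%, Ei-107: 42.8%.

42.8%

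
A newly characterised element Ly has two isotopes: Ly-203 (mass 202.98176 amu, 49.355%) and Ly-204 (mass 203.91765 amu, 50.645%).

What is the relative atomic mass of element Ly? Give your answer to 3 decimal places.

203.456 amu

Weight each isotope mass by its fractional abundance: 0.49355 × 202.98176 + 0.50645 × 203.91765
= 100.181648 + 103.274094 = 203.455742 amu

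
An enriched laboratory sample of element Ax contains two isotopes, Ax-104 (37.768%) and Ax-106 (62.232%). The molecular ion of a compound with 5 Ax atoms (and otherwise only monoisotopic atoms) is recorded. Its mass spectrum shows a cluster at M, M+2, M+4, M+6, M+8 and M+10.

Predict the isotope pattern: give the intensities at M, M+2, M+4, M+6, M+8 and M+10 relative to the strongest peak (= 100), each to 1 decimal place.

2.2 : 18.4 : 60.7 : 100.0 : 82.4 : 27.2

The 5 Ax atoms are independent, so intensities follow the terms of (0.37768 + 0.62232)^5.
P(M) = 0.37768^5 = 0.007685
P(M+2) = 5 × 0.37768^4 × 0.62232^1 = 0.063311
P(M+4) = 10 × 0.37768^3 × 0.62232^2 = 0.208641
P(M+6) = 10 × 0.37768^2 × 0.62232^3 = 0.343787
P(M+8) = 5 × 0.37768^1 × 0.62232^4 = 0.283236
P(M+10) = 0.62232^5 = 0.093340
The M+6 peak is largest (0.343787); scaling to 100 gives 2.2 : 18.4 : 60.7 : 100.0 : 82.4 : 27.2.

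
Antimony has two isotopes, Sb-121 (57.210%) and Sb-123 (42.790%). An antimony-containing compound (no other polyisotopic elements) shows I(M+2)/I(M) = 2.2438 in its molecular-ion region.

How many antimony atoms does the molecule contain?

With n Sb atoms, P(M+2)/P(M) = C(n,1)·p^(n−1)q / p^n = n·q/p = n · 0.42790/0.57210.
n = 2.2438 × 0.57210/0.42790 = 3.00 ≈ 3

3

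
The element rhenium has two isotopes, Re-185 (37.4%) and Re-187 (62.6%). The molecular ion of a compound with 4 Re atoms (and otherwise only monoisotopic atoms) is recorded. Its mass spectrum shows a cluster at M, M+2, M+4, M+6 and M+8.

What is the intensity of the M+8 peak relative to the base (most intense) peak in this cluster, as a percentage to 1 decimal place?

41.8%

Binomial terms of (0.374 + 0.626)^4: M 0.0196, M+2 0.1310, M+4 0.3289, M+6 0.3670, M+8 0.1536 → M+6 is the base peak.
P(M+6) = C(4,3) × 0.374^1 × 0.626^3 = 4 × 0.3740 × 0.24531438 = 0.366990 (base)
P(M+8) = C(4,4) × 0.374^0 × 0.626^4 = 1 × 1.0000 × 0.1535668 = 0.153567
Relative intensity = 0.153567 / 0.366990 × 100 = 41.8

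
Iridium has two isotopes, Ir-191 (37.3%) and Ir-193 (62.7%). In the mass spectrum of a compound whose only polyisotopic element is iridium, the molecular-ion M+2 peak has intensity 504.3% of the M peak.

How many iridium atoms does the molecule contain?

For n independent Ir atoms, I(M+2)/I(M) = n · (abundance Ir-193) / (abundance Ir-191) = n · 0.627/0.373.
n = 5.043 × 0.373/0.627 = 3.00 ≈ 3

3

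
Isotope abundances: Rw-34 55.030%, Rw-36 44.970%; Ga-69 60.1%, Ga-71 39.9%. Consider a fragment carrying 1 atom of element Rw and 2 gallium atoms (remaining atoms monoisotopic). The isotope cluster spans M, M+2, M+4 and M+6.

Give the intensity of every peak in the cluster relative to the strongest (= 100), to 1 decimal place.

Element Rw pattern (n=1): 0.5503 : 0.4497
Gallium pattern (n=2): 0.361201 : 0.479598 : 0.159201
Convolve the two distributions (both contribute in 2-u steps):
  M: 0.5503×0.361201 = 0.198769
  M+2: 0.5503×0.479598 + 0.4497×0.361201 = 0.426355
  M+4: 0.5503×0.159201 + 0.4497×0.479598 = 0.303284
  M+6: 0.4497×0.159201 = 0.071593
Scale to base peak (0.426355) = 100: 46.6 : 100.0 : 71.1 : 16.8

46.6 : 100.0 : 71.1 : 16.8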